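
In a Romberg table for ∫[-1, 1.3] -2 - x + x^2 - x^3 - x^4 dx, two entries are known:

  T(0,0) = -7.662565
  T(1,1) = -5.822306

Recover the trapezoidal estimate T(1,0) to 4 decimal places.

From T(1,1) = (4·T(1,0) − T(0,0))/3, solve for T(1,0):
4·T(1,0) = 3·(-5.822306) + (-7.662565) = -25.129483
T(1,0) = -6.282371

-6.2824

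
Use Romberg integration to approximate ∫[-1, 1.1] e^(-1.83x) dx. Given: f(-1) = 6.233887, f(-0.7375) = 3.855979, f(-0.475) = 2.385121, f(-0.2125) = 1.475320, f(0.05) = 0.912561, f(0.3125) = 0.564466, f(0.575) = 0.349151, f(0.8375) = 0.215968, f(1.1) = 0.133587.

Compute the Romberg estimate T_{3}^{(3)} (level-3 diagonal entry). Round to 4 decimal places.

T_{0}^{(0)} (trapezoid, 1 panel, h=2.1000): 6.685848
T_{1}^{(0)} (trapezoid, 2 panels, h=1.0500): 4.301113
T_{2}^{(0)} (trapezoid, 4 panels, h=0.5250): 3.586049
T_{3}^{(0)} (trapezoid, 8 panels, h=0.2625): 3.397355
T_{1}^{(1)} = 4.301113 + (4.301113 − 6.685848)/3 = 3.506201
T_{2}^{(1)} = 3.586049 + (3.586049 − 4.301113)/3 = 3.347694
T_{3}^{(1)} = 3.397355 + (3.397355 − 3.586049)/3 = 3.334457
T_{2}^{(2)} = 3.347694 + (3.347694 − 3.506201)/15 = 3.337127
T_{3}^{(2)} = 3.334457 + (3.334457 − 3.347694)/15 = 3.333575
T_{3}^{(3)} = 3.333575 + (3.333575 − 3.337127)/63 = 3.333519

3.3335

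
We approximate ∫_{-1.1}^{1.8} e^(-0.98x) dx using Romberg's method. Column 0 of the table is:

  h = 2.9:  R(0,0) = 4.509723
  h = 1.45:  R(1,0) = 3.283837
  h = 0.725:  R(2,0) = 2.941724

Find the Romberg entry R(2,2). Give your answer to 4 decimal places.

2.8245

Richardson extrapolation on the trapezoidal column (denominator 4−1=3):
R(1,1) = 3.283837 + (3.283837 − 4.509723)/3 = 2.875208
R(2,1) = 2.941724 + (2.941724 − 3.283837)/3 = 2.827686
R(2,2) = (16·2.827686 − 2.875208) / 15 = 2.824518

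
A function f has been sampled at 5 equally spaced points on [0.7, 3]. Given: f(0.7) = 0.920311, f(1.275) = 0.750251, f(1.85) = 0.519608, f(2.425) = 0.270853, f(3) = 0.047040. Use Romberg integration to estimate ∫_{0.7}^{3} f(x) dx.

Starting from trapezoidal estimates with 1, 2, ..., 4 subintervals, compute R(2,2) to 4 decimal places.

1.1674

R(0,0) (trapezoid, 1 panel, h=2.3000): 1.112454
R(1,0) (trapezoid, 2 panels, h=1.1500): 1.153776
R(2,0) (trapezoid, 4 panels, h=0.5750): 1.164023
R(1,1) = 1.153776 + (1.153776 − 1.112454)/3 = 1.167550
R(2,1) = 1.164023 + (1.164023 − 1.153776)/3 = 1.167439
R(2,2) = 1.167439 + (1.167439 − 1.167550)/15 = 1.167432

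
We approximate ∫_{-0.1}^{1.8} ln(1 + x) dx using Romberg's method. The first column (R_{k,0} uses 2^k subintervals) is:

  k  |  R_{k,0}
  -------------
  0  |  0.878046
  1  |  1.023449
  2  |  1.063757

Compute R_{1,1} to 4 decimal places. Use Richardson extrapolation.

Richardson extrapolation on the trapezoidal column (denominator 4−1=3):
R_{1,1} = 1.023449 + (1.023449 − 0.878046)/3 = 1.071917

1.0719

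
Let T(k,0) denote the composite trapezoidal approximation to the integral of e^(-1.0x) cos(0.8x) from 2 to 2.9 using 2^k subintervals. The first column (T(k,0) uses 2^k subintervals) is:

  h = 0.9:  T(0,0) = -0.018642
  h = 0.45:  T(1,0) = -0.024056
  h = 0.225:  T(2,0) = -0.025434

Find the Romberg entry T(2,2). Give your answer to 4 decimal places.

Richardson extrapolation on the trapezoidal column (denominator 4−1=3):
T(1,1) = -0.024056 + (-0.024056 − (-0.018642))/3 = -0.025861
T(2,1) = -0.025434 + (-0.025434 − (-0.024056))/3 = -0.025893
T(2,2) = -0.025893 + (-0.025893 − (-0.025861))/15 = -0.025895

-0.0259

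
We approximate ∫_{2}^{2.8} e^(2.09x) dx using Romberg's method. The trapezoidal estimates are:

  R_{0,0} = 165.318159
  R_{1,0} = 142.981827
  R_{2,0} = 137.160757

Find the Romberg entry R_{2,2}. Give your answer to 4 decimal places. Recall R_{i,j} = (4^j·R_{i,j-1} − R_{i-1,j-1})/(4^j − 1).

Richardson extrapolation on the trapezoidal column (denominator 4−1=3):
R_{1,1} = (4·142.981827 − 165.318159) / 3 = 135.536383
R_{2,1} = (4·137.160757 − 142.981827) / 3 = 135.220400
R_{2,2} = 135.220400 + (135.220400 − 135.536383)/15 = 135.199334
(Column j=1 coincides with Simpson's rule on the same nodes.)

135.1993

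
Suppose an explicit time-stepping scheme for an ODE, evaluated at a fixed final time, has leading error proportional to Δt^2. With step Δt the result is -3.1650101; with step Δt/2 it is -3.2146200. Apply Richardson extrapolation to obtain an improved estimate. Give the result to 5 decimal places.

The leading error scales as Δt^2; refining by a factor of 2 reduces it by 2^2 = 4.
Extrapolated value = (4·A(Δt/2) − A(Δt)) / (4 − 1)
= (4·(-3.2146200) − (-3.1650101)) / 3
= -9.6934699 / 3 = -3.2311566

-3.23116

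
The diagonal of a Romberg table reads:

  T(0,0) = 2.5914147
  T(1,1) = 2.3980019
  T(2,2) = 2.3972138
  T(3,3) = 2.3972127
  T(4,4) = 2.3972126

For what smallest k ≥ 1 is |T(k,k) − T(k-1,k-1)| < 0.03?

|T(1,1) − T(0,0)| = 0.1934128 ≥ 0.03
|T(2,2) − T(1,1)| = 0.0007881 < 0.03

k = 2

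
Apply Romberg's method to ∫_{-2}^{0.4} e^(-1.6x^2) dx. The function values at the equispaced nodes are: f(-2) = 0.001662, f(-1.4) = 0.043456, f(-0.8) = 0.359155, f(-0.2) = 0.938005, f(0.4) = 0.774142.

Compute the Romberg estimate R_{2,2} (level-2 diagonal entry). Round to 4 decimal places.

R_{0,0} (trapezoid, 1 panel, h=2.4000): 0.930965
R_{1,0} (trapezoid, 2 panels, h=1.2000): 0.896468
R_{2,0} (trapezoid, 4 panels, h=0.6000): 1.037111
R_{1,1} = 0.896468 + (0.896468 − 0.930965)/3 = 0.884969
R_{2,1} = 1.037111 + (1.037111 − 0.896468)/3 = 1.083992
R_{2,2} = 1.083992 + (1.083992 − 0.884969)/15 = 1.097260

1.0973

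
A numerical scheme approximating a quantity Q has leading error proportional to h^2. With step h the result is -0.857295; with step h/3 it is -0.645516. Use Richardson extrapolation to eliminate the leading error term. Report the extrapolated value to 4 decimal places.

The leading error scales as h^2; refining by a factor of 3 reduces it by 3^2 = 9.
Extrapolated value = (9·A(h/3) − A(h)) / (9 − 1)
= (9·(-0.645516) − (-0.857295)) / 8
= -4.952349 / 8 = -0.619044

-0.6190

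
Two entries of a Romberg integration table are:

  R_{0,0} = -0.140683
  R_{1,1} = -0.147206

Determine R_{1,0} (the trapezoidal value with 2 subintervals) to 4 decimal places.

-0.1456

From R_{1,1} = (4·R_{1,0} − R_{0,0})/3, solve for R_{1,0}:
4·R_{1,0} = 3·(-0.147206) + (-0.140683) = -0.582301
R_{1,0} = -0.145575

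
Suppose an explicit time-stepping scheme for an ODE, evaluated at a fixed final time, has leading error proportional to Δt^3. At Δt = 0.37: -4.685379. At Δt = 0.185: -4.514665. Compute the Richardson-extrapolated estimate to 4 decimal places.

-4.4903

The leading error scales as Δt^3; refining by a factor of 2 reduces it by 2^3 = 8.
Extrapolated value = (8·A(Δt/2) − A(Δt)) / (8 − 1)
= (8·(-4.514665) − (-4.685379)) / 7
= -31.431941 / 7 = -4.490277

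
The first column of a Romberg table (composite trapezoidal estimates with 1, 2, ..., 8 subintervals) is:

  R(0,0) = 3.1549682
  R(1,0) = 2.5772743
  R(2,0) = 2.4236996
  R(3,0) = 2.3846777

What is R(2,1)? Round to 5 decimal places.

2.37251

R(2,1) = (4·2.4236996 − 2.5772743) / 3 = 2.3725080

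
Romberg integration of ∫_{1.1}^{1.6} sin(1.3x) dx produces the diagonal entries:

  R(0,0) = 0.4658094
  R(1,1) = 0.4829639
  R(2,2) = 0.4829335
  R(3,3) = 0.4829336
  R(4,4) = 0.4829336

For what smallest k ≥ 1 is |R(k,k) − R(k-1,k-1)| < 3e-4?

k = 2

|R(1,1) − R(0,0)| = 0.0171545 ≥ 3e-4
|R(2,2) − R(1,1)| = 0.0000304 < 3e-4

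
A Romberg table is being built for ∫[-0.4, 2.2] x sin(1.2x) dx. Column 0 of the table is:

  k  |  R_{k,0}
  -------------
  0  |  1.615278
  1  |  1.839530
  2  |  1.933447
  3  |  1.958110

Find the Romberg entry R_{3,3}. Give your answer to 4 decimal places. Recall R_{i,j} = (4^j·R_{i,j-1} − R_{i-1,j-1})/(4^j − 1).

1.9664

Richardson extrapolation on the trapezoidal column (denominator 4−1=3):
R_{1,1} = 1.839530 + (1.839530 − 1.615278)/3 = 1.914281
R_{2,1} = (4·1.933447 − 1.839530) / 3 = 1.964753
R_{3,1} = (4·1.958110 − 1.933447) / 3 = 1.966331
R_{2,2} = 1.964753 + (1.964753 − 1.914281)/15 = 1.968118
R_{3,2} = 1.966331 + (1.966331 − 1.964753)/15 = 1.966436
R_{3,3} = 1.966436 + (1.966436 − 1.968118)/63 = 1.966409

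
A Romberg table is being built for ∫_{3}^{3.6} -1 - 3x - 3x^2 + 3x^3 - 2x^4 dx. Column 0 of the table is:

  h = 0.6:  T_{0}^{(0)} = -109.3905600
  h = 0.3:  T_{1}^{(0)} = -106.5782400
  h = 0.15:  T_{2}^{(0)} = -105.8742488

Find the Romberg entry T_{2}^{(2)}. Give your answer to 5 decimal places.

Richardson extrapolation on the trapezoidal column (denominator 4−1=3):
T_{1}^{(1)} = -106.5782400 + (-106.5782400 − (-109.3905600))/3 = -105.6408000
T_{2}^{(1)} = -105.8742488 + (-105.8742488 − (-106.5782400))/3 = -105.6395851
T_{2}^{(2)} = (16·(-105.6395851) − (-105.6408000)) / 15 = -105.6395041

-105.63950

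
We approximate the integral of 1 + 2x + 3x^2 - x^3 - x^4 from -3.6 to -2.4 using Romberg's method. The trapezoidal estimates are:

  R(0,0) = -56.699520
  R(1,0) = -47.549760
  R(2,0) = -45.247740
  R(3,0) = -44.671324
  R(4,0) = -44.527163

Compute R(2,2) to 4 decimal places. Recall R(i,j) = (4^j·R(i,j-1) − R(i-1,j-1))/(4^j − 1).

-44.4791

Richardson extrapolation on the trapezoidal column (denominator 4−1=3):
R(1,1) = -47.549760 + (-47.549760 − (-56.699520))/3 = -44.499840
R(2,1) = -45.247740 + (-45.247740 − (-47.549760))/3 = -44.480400
R(2,2) = (16·(-44.480400) − (-44.499840)) / 15 = -44.479104
(Column j=1 coincides with Simpson's rule on the same nodes.)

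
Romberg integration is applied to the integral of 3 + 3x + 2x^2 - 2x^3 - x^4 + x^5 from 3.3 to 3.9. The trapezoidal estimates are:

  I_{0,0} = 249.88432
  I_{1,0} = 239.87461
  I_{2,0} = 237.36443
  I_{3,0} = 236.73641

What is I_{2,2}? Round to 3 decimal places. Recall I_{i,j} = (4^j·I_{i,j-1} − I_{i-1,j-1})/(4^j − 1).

I_{1,1} = 239.87461 + (239.87461 − 249.88432)/3 = 236.53804
I_{2,1} = 237.36443 + (237.36443 − 239.87461)/3 = 236.52770
I_{2,2} = 236.52770 + (236.52770 − 236.53804)/15 = 236.52701

236.527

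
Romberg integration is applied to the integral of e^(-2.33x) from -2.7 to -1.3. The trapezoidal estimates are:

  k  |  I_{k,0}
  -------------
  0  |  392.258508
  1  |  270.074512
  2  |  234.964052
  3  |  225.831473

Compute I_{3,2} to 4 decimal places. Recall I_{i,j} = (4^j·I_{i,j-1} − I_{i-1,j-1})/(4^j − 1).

222.7557

I_{2,1} = (4·234.964052 − 270.074512) / 3 = 223.260565
I_{3,1} = (4·225.831473 − 234.964052) / 3 = 222.787280
I_{3,2} = (16·222.787280 − 223.260565) / 15 = 222.755728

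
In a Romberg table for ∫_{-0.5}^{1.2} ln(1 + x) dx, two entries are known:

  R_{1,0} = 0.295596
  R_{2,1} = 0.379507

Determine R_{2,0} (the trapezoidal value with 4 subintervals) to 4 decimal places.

From R_{2,1} = (4·R_{2,0} − R_{1,0})/3, solve for R_{2,0}:
4·R_{2,0} = 3·0.379507 + 0.295596 = 1.434117
R_{2,0} = 0.358529

0.3585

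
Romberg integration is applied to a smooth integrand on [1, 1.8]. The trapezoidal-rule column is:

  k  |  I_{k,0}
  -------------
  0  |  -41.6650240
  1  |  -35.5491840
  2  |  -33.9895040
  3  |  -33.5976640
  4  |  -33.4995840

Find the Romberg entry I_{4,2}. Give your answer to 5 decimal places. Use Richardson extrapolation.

I_{3,1} = (4·(-33.5976640) − (-33.9895040)) / 3 = -33.4670507
I_{4,1} = (4·(-33.4995840) − (-33.5976640)) / 3 = -33.4668907
I_{4,2} = (16·(-33.4668907) − (-33.4670507)) / 15 = -33.4668800

-33.46688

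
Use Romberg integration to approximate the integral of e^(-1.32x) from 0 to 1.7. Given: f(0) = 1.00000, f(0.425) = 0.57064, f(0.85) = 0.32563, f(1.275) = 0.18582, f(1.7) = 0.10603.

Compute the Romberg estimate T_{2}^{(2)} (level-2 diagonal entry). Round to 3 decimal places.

T_{0}^{(0)} (trapezoid, 1 panel, h=1.7000): 0.94013
T_{1}^{(0)} (trapezoid, 2 panels, h=0.8500): 0.74685
T_{2}^{(0)} (trapezoid, 4 panels, h=0.4250): 0.69492
T_{1}^{(1)} = 0.74685 + (0.74685 − 0.94013)/3 = 0.68242
T_{2}^{(1)} = 0.69492 + (0.69492 − 0.74685)/3 = 0.67761
T_{2}^{(2)} = 0.67761 + (0.67761 − 0.68242)/15 = 0.67729

0.677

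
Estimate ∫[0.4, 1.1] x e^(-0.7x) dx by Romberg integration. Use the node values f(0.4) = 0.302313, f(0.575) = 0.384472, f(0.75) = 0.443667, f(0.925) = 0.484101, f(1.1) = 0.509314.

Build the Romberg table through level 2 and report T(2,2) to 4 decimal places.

T(0,0) (trapezoid, 1 panel, h=0.7000): 0.284069
T(1,0) (trapezoid, 2 panels, h=0.3500): 0.297318
T(2,0) (trapezoid, 4 panels, h=0.1750): 0.300659
T(1,1) = 0.297318 + (0.297318 − 0.284069)/3 = 0.301734
T(2,1) = 0.300659 + (0.300659 − 0.297318)/3 = 0.301773
T(2,2) = 0.301773 + (0.301773 − 0.301734)/15 = 0.301776

0.3018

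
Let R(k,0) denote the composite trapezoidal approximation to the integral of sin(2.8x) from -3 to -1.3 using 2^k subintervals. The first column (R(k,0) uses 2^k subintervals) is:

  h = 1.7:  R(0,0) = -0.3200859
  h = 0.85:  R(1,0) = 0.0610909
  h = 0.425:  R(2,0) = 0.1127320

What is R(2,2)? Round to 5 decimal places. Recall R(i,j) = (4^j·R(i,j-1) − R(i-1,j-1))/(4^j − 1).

Richardson extrapolation on the trapezoidal column (denominator 4−1=3):
R(1,1) = 0.0610909 + (0.0610909 − (-0.3200859))/3 = 0.1881498
R(2,1) = (4·0.1127320 − 0.0610909) / 3 = 0.1299457
R(2,2) = 0.1299457 + (0.1299457 − 0.1881498)/15 = 0.1260654

0.12607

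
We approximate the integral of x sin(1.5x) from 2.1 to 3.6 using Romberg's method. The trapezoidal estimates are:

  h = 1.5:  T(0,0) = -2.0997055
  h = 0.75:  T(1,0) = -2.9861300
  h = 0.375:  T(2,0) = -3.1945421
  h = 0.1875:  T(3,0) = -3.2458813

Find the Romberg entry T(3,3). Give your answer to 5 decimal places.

Richardson extrapolation on the trapezoidal column (denominator 4−1=3):
T(1,1) = -2.9861300 + (-2.9861300 − (-2.0997055))/3 = -3.2816048
T(2,1) = (4·(-3.1945421) − (-2.9861300)) / 3 = -3.2640128
T(3,1) = (4·(-3.2458813) − (-3.1945421)) / 3 = -3.2629944
T(2,2) = (16·(-3.2640128) − (-3.2816048)) / 15 = -3.2628400
T(3,2) = -3.2629944 + (-3.2629944 − (-3.2640128))/15 = -3.2629265
T(3,3) = -3.2629265 + (-3.2629265 − (-3.2628400))/63 = -3.2629279

-3.26293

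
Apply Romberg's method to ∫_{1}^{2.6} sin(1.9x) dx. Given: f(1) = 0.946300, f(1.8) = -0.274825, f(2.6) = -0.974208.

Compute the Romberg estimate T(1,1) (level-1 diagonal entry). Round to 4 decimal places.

-0.3006

T(0,0) (trapezoid, 1 panel, h=1.6000): -0.022326
T(1,0) (trapezoid, 2 panels, h=0.8000): -0.231023
T(1,1) = -0.231023 + (-0.231023 − (-0.022326))/3 = -0.300589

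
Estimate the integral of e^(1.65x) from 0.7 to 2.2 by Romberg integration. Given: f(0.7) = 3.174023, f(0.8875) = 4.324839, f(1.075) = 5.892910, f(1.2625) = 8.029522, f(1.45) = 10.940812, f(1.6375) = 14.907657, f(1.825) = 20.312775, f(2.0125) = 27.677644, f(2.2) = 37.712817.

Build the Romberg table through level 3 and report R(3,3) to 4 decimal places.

R(0,0) (trapezoid, 1 panel, h=1.5000): 30.665130
R(1,0) (trapezoid, 2 panels, h=0.7500): 23.538174
R(2,0) (trapezoid, 4 panels, h=0.3750): 21.596219
R(3,0) (trapezoid, 8 panels, h=0.1875): 21.099296
R(1,1) = 23.538174 + (23.538174 − 30.665130)/3 = 21.162522
R(2,1) = 21.596219 + (21.596219 − 23.538174)/3 = 20.948901
R(3,1) = 21.099296 + (21.099296 − 21.596219)/3 = 20.933655
R(2,2) = 20.948901 + (20.948901 − 21.162522)/15 = 20.934660
R(3,2) = 20.933655 + (20.933655 − 20.948901)/15 = 20.932639
R(3,3) = 20.932639 + (20.932639 − 20.934660)/63 = 20.932607

20.9326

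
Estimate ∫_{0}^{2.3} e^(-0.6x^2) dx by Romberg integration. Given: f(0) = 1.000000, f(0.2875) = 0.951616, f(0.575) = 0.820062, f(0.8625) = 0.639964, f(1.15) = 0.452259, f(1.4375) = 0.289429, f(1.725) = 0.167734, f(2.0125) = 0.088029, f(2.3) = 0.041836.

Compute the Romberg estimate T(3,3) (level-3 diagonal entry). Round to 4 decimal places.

1.1306

T(0,0) (trapezoid, 1 panel, h=2.3000): 1.198111
T(1,0) (trapezoid, 2 panels, h=1.1500): 1.119154
T(2,0) (trapezoid, 4 panels, h=0.5750): 1.127559
T(3,0) (trapezoid, 8 panels, h=0.2875): 1.129878
T(1,1) = 1.119154 + (1.119154 − 1.198111)/3 = 1.092835
T(2,1) = 1.127559 + (1.127559 − 1.119154)/3 = 1.130361
T(3,1) = 1.129878 + (1.129878 − 1.127559)/3 = 1.130651
T(2,2) = 1.130361 + (1.130361 − 1.092835)/15 = 1.132863
T(3,2) = 1.130651 + (1.130651 − 1.130361)/15 = 1.130670
T(3,3) = 1.130670 + (1.130670 − 1.132863)/63 = 1.130635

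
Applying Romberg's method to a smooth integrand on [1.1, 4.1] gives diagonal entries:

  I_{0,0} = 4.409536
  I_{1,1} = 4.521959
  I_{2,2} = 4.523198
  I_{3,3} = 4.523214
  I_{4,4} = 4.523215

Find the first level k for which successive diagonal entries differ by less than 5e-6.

k = 4

|I_{1,1} − I_{0,0}| = 0.112423 ≥ 5e-6
|I_{2,2} − I_{1,1}| = 0.001239 ≥ 5e-6
|I_{3,3} − I_{2,2}| = 0.000016 ≥ 5e-6
|I_{4,4} − I_{3,3}| = 0.000001 < 5e-6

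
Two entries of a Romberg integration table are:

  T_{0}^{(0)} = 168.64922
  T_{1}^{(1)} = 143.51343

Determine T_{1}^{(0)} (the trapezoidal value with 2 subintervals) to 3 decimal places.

From T_{1}^{(1)} = (4·T_{1}^{(0)} − T_{0}^{(0)})/3, solve for T_{1}^{(0)}:
4·T_{1}^{(0)} = 3·143.51343 + 168.64922 = 599.18951
T_{1}^{(0)} = 149.79738

149.797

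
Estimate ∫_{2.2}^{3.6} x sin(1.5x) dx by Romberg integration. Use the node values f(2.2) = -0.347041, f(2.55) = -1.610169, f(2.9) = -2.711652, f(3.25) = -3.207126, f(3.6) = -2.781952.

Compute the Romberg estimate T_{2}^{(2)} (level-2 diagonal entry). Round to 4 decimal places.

-3.2448

T_{0}^{(0)} (trapezoid, 1 panel, h=1.4000): -2.190295
T_{1}^{(0)} (trapezoid, 2 panels, h=0.7000): -2.993304
T_{2}^{(0)} (trapezoid, 4 panels, h=0.3500): -3.182705
T_{1}^{(1)} = -2.993304 + (-2.993304 − (-2.190295))/3 = -3.260974
T_{2}^{(1)} = -3.182705 + (-3.182705 − (-2.993304))/3 = -3.245839
T_{2}^{(2)} = -3.245839 + (-3.245839 − (-3.260974))/15 = -3.244830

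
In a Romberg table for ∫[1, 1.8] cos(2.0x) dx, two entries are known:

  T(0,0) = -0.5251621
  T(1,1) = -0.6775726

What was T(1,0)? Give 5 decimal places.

-0.63947

From T(1,1) = (4·T(1,0) − T(0,0))/3, solve for T(1,0):
4·T(1,0) = 3·(-0.6775726) + (-0.5251621) = -2.5578799
T(1,0) = -0.6394700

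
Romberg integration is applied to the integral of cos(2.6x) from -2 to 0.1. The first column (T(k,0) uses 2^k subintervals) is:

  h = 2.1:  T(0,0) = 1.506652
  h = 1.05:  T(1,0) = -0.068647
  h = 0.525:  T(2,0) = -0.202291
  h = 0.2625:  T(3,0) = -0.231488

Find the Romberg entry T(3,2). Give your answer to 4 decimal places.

-0.2408

Richardson extrapolation on the trapezoidal column (denominator 4−1=3):
T(2,1) = -0.202291 + (-0.202291 − (-0.068647))/3 = -0.246839
T(3,1) = (4·(-0.231488) − (-0.202291)) / 3 = -0.241220
T(3,2) = (16·(-0.241220) − (-0.246839)) / 15 = -0.240845
(Column j=1 coincides with Simpson's rule on the same nodes.)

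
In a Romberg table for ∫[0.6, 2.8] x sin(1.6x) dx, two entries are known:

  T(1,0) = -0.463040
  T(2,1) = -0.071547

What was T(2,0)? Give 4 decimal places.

-0.1694

From T(2,1) = (4·T(2,0) − T(1,0))/3, solve for T(2,0):
4·T(2,0) = 3·(-0.071547) + (-0.463040) = -0.677681
T(2,0) = -0.169420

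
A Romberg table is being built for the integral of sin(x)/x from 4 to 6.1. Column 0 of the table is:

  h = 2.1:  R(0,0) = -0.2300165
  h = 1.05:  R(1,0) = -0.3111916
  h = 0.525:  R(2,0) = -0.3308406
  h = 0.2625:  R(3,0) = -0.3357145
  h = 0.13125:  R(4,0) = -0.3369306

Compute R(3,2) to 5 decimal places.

-0.33734

Richardson extrapolation on the trapezoidal column (denominator 4−1=3):
R(2,1) = -0.3308406 + (-0.3308406 − (-0.3111916))/3 = -0.3373903
R(3,1) = (4·(-0.3357145) − (-0.3308406)) / 3 = -0.3373391
R(3,2) = -0.3373391 + (-0.3373391 − (-0.3373903))/15 = -0.3373357
(Column j=1 coincides with Simpson's rule on the same nodes.)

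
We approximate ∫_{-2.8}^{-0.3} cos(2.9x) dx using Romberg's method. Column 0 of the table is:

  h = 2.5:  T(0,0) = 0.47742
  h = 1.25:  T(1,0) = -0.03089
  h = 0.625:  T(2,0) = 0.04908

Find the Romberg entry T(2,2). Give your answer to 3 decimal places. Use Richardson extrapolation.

T(1,1) = -0.03089 + (-0.03089 − 0.47742)/3 = -0.20033
T(2,1) = (4·0.04908 − (-0.03089)) / 3 = 0.07574
T(2,2) = 0.07574 + (0.07574 − (-0.20033))/15 = 0.09414

0.094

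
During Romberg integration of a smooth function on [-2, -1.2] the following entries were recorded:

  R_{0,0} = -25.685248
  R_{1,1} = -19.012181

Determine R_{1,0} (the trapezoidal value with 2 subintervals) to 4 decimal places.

From R_{1,1} = (4·R_{1,0} − R_{0,0})/3, solve for R_{1,0}:
4·R_{1,0} = 3·(-19.012181) + (-25.685248) = -82.721791
R_{1,0} = -20.680448

-20.6804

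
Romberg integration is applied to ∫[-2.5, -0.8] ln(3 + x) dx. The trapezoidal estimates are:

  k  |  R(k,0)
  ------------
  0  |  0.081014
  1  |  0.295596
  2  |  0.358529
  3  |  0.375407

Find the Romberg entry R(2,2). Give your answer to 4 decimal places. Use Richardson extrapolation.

R(1,1) = (4·0.295596 − 0.081014) / 3 = 0.367123
R(2,1) = (4·0.358529 − 0.295596) / 3 = 0.379507
R(2,2) = 0.379507 + (0.379507 − 0.367123)/15 = 0.380333

0.3803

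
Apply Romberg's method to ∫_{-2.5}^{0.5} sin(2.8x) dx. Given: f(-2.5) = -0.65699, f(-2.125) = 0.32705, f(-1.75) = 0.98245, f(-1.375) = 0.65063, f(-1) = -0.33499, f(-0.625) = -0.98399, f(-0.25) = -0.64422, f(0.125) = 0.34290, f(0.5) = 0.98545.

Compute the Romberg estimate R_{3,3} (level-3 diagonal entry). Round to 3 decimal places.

R_{0,0} (trapezoid, 1 panel, h=3.0000): 0.49269
R_{1,0} (trapezoid, 2 panels, h=1.5000): -0.25614
R_{2,0} (trapezoid, 4 panels, h=0.7500): 0.12560
R_{3,0} (trapezoid, 8 panels, h=0.3750): 0.18902
R_{1,1} = -0.25614 + (-0.25614 − 0.49269)/3 = -0.50575
R_{2,1} = 0.12560 + (0.12560 − (-0.25614))/3 = 0.25285
R_{3,1} = 0.18902 + (0.18902 − 0.12560)/3 = 0.21016
R_{2,2} = 0.25285 + (0.25285 − (-0.50575))/15 = 0.30342
R_{3,2} = 0.21016 + (0.21016 − 0.25285)/15 = 0.20731
R_{3,3} = 0.20731 + (0.20731 − 0.30342)/63 = 0.20578

0.206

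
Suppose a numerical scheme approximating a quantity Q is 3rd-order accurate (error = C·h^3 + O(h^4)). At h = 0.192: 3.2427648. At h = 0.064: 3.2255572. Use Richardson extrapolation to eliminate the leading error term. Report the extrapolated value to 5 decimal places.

Extrapolated value = (27·A(h/3) − A(h)) / (27 − 1)
= (27·3.2255572 − 3.2427648) / 26
= 83.8472796 / 26 = 3.2248954

3.22490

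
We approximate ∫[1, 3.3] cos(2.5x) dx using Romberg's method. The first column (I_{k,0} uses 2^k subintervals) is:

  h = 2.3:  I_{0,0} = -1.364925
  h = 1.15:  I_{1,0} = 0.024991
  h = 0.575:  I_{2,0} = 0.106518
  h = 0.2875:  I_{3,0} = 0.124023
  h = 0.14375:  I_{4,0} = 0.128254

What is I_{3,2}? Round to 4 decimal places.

Richardson extrapolation on the trapezoidal column (denominator 4−1=3):
I_{2,1} = 0.106518 + (0.106518 − 0.024991)/3 = 0.133694
I_{3,1} = 0.124023 + (0.124023 − 0.106518)/3 = 0.129858
I_{3,2} = (16·0.129858 − 0.133694) / 15 = 0.129602

0.1296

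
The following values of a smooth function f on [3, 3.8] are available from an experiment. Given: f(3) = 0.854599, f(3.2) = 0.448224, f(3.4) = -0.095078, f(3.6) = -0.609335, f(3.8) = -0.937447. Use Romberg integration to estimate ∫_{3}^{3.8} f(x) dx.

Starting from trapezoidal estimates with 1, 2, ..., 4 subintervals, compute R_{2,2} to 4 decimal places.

-0.0611

R_{0,0} (trapezoid, 1 panel, h=0.8000): -0.033139
R_{1,0} (trapezoid, 2 panels, h=0.4000): -0.054601
R_{2,0} (trapezoid, 4 panels, h=0.2000): -0.059523
R_{1,1} = -0.054601 + (-0.054601 − (-0.033139))/3 = -0.061755
R_{2,1} = -0.059523 + (-0.059523 − (-0.054601))/3 = -0.061164
R_{2,2} = -0.061164 + (-0.061164 − (-0.061755))/15 = -0.061125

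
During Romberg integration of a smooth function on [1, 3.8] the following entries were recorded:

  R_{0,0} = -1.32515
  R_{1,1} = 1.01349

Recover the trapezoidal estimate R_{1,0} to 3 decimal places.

From R_{1,1} = (4·R_{1,0} − R_{0,0})/3, solve for R_{1,0}:
4·R_{1,0} = 3·1.01349 + (-1.32515) = 1.71532
R_{1,0} = 0.42883

0.429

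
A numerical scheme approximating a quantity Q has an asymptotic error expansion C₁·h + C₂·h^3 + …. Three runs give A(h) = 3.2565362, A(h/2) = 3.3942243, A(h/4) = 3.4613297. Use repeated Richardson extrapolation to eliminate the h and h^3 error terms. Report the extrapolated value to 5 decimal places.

3.52794

First eliminate the h term (factor 2^1 = 2):
  B₁ = (2·3.3942243 − 3.2565362)/1 = 3.5319124
  B₂ = (2·3.4613297 − 3.3942243)/1 = 3.5284351
Then eliminate the h^3 term (factor 2^3 = 8):
  (8·3.5284351 − 3.5319124)/7 = 3.5279383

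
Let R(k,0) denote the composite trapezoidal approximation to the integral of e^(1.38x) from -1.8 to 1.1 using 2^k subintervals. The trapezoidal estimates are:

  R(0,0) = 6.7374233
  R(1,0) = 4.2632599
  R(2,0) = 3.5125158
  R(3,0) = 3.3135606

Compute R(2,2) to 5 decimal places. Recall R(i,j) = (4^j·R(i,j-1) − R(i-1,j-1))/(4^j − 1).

3.25052

R(1,1) = (4·4.2632599 − 6.7374233) / 3 = 3.4385388
R(2,1) = (4·3.5125158 − 4.2632599) / 3 = 3.2622678
R(2,2) = 3.2622678 + (3.2622678 − 3.4385388)/15 = 3.2505164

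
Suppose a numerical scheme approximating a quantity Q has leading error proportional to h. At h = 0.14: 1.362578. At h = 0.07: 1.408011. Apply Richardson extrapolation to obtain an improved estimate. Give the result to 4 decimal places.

1.4534

The leading error scales as h; refining by a factor of 2 reduces it by 2^1 = 2.
Extrapolated value = (2·A(h/2) − A(h)) / (2 − 1)
= (2·1.408011 − 1.362578) / 1
= 1.453444 / 1 = 1.453444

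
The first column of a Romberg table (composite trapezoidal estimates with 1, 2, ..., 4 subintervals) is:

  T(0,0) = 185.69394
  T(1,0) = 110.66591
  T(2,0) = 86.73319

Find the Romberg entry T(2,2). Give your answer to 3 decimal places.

T(1,1) = (4·110.66591 − 185.69394) / 3 = 85.65657
T(2,1) = (4·86.73319 − 110.66591) / 3 = 78.75562
T(2,2) = (16·78.75562 − 85.65657) / 15 = 78.29556

78.296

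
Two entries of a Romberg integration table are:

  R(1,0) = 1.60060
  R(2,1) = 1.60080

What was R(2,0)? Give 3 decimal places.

From R(2,1) = (4·R(2,0) − R(1,0))/3, solve for R(2,0):
4·R(2,0) = 3·1.60080 + 1.60060 = 6.40300
R(2,0) = 1.60075

1.601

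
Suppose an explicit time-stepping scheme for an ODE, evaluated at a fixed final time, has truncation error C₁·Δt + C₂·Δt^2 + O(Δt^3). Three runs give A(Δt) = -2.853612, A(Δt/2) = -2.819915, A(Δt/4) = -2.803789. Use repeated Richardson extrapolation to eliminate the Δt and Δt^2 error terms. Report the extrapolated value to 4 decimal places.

First eliminate the Δt term (factor 2^1 = 2):
  B₁ = (2·(-2.819915) − (-2.853612))/1 = -2.786218
  B₂ = (2·(-2.803789) − (-2.819915))/1 = -2.787663
Then eliminate the Δt^2 term (factor 2^2 = 4):
  (4·(-2.787663) − (-2.786218))/3 = -2.788145

-2.7881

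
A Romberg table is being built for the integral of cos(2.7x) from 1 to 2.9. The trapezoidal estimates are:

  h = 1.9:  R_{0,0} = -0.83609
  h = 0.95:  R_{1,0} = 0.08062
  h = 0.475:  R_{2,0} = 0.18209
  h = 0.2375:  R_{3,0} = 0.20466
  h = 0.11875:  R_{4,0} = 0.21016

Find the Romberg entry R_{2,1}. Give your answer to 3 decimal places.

Richardson extrapolation on the trapezoidal column (denominator 4−1=3):
R_{2,1} = 0.18209 + (0.18209 − 0.08062)/3 = 0.21591
(Column j=1 coincides with Simpson's rule on the same nodes.)

0.216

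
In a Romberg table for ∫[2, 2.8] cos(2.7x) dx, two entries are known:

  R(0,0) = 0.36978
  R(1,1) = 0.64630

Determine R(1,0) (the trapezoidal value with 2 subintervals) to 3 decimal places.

0.577

From R(1,1) = (4·R(1,0) − R(0,0))/3, solve for R(1,0):
4·R(1,0) = 3·0.64630 + 0.36978 = 2.30868
R(1,0) = 0.57717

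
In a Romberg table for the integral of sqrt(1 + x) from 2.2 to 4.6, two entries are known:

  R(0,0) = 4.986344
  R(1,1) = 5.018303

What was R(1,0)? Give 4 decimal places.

5.0103

From R(1,1) = (4·R(1,0) − R(0,0))/3, solve for R(1,0):
4·R(1,0) = 3·5.018303 + 4.986344 = 20.041253
R(1,0) = 5.010313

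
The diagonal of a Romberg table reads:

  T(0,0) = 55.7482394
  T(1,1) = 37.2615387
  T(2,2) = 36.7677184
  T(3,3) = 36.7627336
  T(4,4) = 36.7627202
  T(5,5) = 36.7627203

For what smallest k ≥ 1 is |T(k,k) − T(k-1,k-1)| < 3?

k = 2

|T(1,1) − T(0,0)| = 18.4867007 ≥ 3
|T(2,2) − T(1,1)| = 0.4938203 < 3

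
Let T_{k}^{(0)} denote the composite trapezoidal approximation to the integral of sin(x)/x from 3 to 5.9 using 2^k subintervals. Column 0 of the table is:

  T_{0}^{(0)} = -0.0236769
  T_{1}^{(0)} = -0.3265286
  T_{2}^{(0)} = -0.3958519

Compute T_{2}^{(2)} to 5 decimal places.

T_{1}^{(1)} = (4·(-0.3265286) − (-0.0236769)) / 3 = -0.4274792
T_{2}^{(1)} = (4·(-0.3958519) − (-0.3265286)) / 3 = -0.4189597
T_{2}^{(2)} = -0.4189597 + (-0.4189597 − (-0.4274792))/15 = -0.4183917

-0.41839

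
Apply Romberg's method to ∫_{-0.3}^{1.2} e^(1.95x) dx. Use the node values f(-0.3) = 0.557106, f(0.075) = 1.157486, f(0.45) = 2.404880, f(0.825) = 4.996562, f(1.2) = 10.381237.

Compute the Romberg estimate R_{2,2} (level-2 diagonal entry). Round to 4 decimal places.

5.0393

R_{0,0} (trapezoid, 1 panel, h=1.5000): 8.203757
R_{1,0} (trapezoid, 2 panels, h=0.7500): 5.905539
R_{2,0} (trapezoid, 4 panels, h=0.3750): 5.260537
R_{1,1} = 5.905539 + (5.905539 − 8.203757)/3 = 5.139466
R_{2,1} = 5.260537 + (5.260537 − 5.905539)/3 = 5.045536
R_{2,2} = 5.045536 + (5.045536 − 5.139466)/15 = 5.039274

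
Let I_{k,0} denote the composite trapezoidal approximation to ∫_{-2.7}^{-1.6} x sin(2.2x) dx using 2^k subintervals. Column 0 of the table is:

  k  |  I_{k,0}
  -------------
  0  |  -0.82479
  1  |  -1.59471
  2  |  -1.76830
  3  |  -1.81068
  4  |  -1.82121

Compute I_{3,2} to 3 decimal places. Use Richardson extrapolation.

I_{2,1} = (4·(-1.76830) − (-1.59471)) / 3 = -1.82616
I_{3,1} = (4·(-1.81068) − (-1.76830)) / 3 = -1.82481
I_{3,2} = (16·(-1.82481) − (-1.82616)) / 15 = -1.82472

-1.825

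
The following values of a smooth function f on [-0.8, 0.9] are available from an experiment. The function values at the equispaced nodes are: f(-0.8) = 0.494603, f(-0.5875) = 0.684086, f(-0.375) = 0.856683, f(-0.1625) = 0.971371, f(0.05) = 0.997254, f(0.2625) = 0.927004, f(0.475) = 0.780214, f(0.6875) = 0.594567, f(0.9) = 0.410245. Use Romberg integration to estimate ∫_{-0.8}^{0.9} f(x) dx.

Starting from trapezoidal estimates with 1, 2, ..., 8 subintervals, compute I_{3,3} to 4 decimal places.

1.3374

I_{0,0} (trapezoid, 1 panel, h=1.7000): 0.769121
I_{1,0} (trapezoid, 2 panels, h=0.8500): 1.232226
I_{2,0} (trapezoid, 4 panels, h=0.4250): 1.311794
I_{3,0} (trapezoid, 8 panels, h=0.2125): 1.331016
I_{1,1} = 1.232226 + (1.232226 − 0.769121)/3 = 1.386594
I_{2,1} = 1.311794 + (1.311794 − 1.232226)/3 = 1.338317
I_{3,1} = 1.331016 + (1.331016 − 1.311794)/3 = 1.337423
I_{2,2} = 1.338317 + (1.338317 − 1.386594)/15 = 1.335099
I_{3,2} = 1.337423 + (1.337423 − 1.338317)/15 = 1.337363
I_{3,3} = 1.337363 + (1.337363 − 1.335099)/63 = 1.337399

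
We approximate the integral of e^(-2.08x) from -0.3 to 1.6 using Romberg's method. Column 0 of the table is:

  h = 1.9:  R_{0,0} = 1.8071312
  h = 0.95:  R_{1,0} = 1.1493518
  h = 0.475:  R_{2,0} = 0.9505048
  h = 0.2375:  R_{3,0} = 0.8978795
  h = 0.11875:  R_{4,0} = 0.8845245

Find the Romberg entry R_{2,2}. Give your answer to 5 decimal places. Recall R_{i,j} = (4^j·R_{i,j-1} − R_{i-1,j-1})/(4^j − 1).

R_{1,1} = (4·1.1493518 − 1.8071312) / 3 = 0.9300920
R_{2,1} = 0.9505048 + (0.9505048 − 1.1493518)/3 = 0.8842225
R_{2,2} = (16·0.8842225 − 0.9300920) / 15 = 0.8811645

0.88116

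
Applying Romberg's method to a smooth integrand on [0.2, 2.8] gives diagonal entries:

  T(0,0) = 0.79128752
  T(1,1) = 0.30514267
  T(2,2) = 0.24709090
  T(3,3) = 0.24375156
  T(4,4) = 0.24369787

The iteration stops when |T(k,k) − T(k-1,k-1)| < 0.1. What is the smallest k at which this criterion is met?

k = 2

|T(1,1) − T(0,0)| = 0.48614485 ≥ 0.1
|T(2,2) − T(1,1)| = 0.05805177 < 0.1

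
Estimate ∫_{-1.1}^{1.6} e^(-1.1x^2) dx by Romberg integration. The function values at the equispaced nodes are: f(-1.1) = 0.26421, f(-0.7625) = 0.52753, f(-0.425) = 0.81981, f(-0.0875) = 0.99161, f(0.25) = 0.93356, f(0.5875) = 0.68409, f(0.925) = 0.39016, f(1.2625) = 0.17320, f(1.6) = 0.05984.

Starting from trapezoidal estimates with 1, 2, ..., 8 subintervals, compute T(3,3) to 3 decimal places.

1.589

T(0,0) (trapezoid, 1 panel, h=2.7000): 0.43747
T(1,0) (trapezoid, 2 panels, h=1.3500): 1.47904
T(2,0) (trapezoid, 4 panels, h=0.6750): 1.55625
T(3,0) (trapezoid, 8 panels, h=0.3375): 1.58017
T(1,1) = 1.47904 + (1.47904 − 0.43747)/3 = 1.82623
T(2,1) = 1.55625 + (1.55625 − 1.47904)/3 = 1.58199
T(3,1) = 1.58017 + (1.58017 − 1.55625)/3 = 1.58814
T(2,2) = 1.58199 + (1.58199 − 1.82623)/15 = 1.56571
T(3,2) = 1.58814 + (1.58814 − 1.58199)/15 = 1.58855
T(3,3) = 1.58855 + (1.58855 − 1.56571)/63 = 1.58891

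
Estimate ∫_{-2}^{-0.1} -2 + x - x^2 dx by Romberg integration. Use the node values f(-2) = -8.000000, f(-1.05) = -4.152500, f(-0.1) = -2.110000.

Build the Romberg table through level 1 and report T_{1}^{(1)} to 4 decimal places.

T_{0}^{(0)} (trapezoid, 1 panel, h=1.9000): -9.604500
T_{1}^{(0)} (trapezoid, 2 panels, h=0.9500): -8.747125
T_{1}^{(1)} = -8.747125 + (-8.747125 − (-9.604500))/3 = -8.461333

-8.4613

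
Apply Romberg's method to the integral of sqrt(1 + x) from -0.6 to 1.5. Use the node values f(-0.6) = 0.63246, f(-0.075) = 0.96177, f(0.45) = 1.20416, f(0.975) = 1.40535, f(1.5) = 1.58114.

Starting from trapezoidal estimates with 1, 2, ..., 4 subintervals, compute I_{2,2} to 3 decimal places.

2.466

I_{0,0} (trapezoid, 1 panel, h=2.1000): 2.32428
I_{1,0} (trapezoid, 2 panels, h=1.0500): 2.42651
I_{2,0} (trapezoid, 4 panels, h=0.5250): 2.45599
I_{1,1} = 2.42651 + (2.42651 − 2.32428)/3 = 2.46059
I_{2,1} = 2.45599 + (2.45599 − 2.42651)/3 = 2.46582
I_{2,2} = 2.46582 + (2.46582 − 2.46059)/15 = 2.46617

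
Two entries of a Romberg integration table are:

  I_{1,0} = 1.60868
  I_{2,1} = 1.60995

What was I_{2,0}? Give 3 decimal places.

From I_{2,1} = (4·I_{2,0} − I_{1,0})/3, solve for I_{2,0}:
4·I_{2,0} = 3·1.60995 + 1.60868 = 6.43853
I_{2,0} = 1.60963

1.610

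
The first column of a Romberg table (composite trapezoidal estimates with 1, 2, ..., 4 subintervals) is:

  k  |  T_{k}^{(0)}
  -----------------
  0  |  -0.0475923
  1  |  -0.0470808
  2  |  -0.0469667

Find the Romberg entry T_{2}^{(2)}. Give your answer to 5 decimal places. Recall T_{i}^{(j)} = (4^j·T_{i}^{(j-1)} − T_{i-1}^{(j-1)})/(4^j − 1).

T_{1}^{(1)} = (4·(-0.0470808) − (-0.0475923)) / 3 = -0.0469103
T_{2}^{(1)} = (4·(-0.0469667) − (-0.0470808)) / 3 = -0.0469287
T_{2}^{(2)} = -0.0469287 + (-0.0469287 − (-0.0469103))/15 = -0.0469299

-0.04693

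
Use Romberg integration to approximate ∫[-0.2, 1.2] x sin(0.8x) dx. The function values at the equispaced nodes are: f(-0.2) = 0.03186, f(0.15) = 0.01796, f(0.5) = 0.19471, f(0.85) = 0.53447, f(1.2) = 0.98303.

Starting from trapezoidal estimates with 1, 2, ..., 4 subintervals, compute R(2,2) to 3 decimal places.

0.422

R(0,0) (trapezoid, 1 panel, h=1.4000): 0.71042
R(1,0) (trapezoid, 2 panels, h=0.7000): 0.49151
R(2,0) (trapezoid, 4 panels, h=0.3500): 0.43910
R(1,1) = 0.49151 + (0.49151 − 0.71042)/3 = 0.41854
R(2,1) = 0.43910 + (0.43910 − 0.49151)/3 = 0.42163
R(2,2) = 0.42163 + (0.42163 − 0.41854)/15 = 0.42184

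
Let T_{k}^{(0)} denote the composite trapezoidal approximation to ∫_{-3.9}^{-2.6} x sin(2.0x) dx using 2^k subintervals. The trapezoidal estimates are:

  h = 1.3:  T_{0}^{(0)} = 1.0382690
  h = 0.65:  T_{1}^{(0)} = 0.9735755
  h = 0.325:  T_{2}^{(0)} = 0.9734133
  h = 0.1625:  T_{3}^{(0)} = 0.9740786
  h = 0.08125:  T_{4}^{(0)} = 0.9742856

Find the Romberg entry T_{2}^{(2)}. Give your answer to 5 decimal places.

Richardson extrapolation on the trapezoidal column (denominator 4−1=3):
T_{1}^{(1)} = 0.9735755 + (0.9735755 − 1.0382690)/3 = 0.9520110
T_{2}^{(1)} = 0.9734133 + (0.9734133 − 0.9735755)/3 = 0.9733592
T_{2}^{(2)} = (16·0.9733592 − 0.9520110) / 15 = 0.9747824

0.97478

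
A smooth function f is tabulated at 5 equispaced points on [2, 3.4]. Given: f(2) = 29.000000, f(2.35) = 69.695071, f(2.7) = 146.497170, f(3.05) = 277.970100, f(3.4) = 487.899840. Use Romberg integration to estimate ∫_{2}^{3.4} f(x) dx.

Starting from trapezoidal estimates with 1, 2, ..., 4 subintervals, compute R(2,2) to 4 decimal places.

R(0,0) (trapezoid, 1 panel, h=1.4000): 361.829888
R(1,0) (trapezoid, 2 panels, h=0.7000): 283.462963
R(2,0) (trapezoid, 4 panels, h=0.3500): 263.414291
R(1,1) = 283.462963 + (283.462963 − 361.829888)/3 = 257.340655
R(2,1) = 263.414291 + (263.414291 − 283.462963)/3 = 256.731400
R(2,2) = 256.731400 + (256.731400 − 257.340655)/15 = 256.690783

256.6908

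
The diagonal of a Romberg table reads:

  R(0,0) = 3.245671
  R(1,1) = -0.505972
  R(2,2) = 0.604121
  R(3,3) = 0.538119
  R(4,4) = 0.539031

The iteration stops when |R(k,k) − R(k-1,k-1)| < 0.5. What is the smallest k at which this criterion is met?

k = 3

|R(1,1) − R(0,0)| = 3.751643 ≥ 0.5
|R(2,2) − R(1,1)| = 1.110093 ≥ 0.5
|R(3,3) − R(2,2)| = 0.066002 < 0.5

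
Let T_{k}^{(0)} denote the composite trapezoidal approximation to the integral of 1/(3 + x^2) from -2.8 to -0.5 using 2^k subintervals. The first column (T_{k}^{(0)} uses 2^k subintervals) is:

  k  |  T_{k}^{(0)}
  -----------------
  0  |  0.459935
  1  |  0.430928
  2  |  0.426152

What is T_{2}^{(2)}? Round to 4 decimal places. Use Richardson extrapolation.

T_{1}^{(1)} = (4·0.430928 − 0.459935) / 3 = 0.421259
T_{2}^{(1)} = 0.426152 + (0.426152 − 0.430928)/3 = 0.424560
T_{2}^{(2)} = 0.424560 + (0.424560 − 0.421259)/15 = 0.424780

0.4248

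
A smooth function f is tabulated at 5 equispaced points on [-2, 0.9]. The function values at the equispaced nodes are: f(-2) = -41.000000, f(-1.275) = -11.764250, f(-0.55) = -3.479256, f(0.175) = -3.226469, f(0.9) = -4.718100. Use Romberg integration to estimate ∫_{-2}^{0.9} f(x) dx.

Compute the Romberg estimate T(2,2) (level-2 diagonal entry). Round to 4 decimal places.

T(0,0) (trapezoid, 1 panel, h=2.9000): -66.291245
T(1,0) (trapezoid, 2 panels, h=1.4500): -38.190544
T(2,0) (trapezoid, 4 panels, h=0.7250): -29.963543
T(1,1) = -38.190544 + (-38.190544 − (-66.291245))/3 = -28.823644
T(2,1) = -29.963543 + (-29.963543 − (-38.190544))/3 = -27.221209
T(2,2) = -27.221209 + (-27.221209 − (-28.823644))/15 = -27.114380

-27.1144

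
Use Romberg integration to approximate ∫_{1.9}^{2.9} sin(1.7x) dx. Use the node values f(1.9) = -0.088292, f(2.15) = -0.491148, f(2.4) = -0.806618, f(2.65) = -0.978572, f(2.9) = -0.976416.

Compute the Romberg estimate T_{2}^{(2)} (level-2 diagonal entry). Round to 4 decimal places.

-0.7129

T_{0}^{(0)} (trapezoid, 1 panel, h=1.0000): -0.532354
T_{1}^{(0)} (trapezoid, 2 panels, h=0.5000): -0.669486
T_{2}^{(0)} (trapezoid, 4 panels, h=0.2500): -0.702173
T_{1}^{(1)} = -0.669486 + (-0.669486 − (-0.532354))/3 = -0.715197
T_{2}^{(1)} = -0.702173 + (-0.702173 − (-0.669486))/3 = -0.713069
T_{2}^{(2)} = -0.713069 + (-0.713069 − (-0.715197))/15 = -0.712927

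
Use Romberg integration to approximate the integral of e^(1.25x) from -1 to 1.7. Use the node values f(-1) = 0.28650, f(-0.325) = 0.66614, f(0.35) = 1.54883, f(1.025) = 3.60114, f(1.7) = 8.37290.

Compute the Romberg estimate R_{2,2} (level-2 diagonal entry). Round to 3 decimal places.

6.473

R_{0,0} (trapezoid, 1 panel, h=2.7000): 11.69019
R_{1,0} (trapezoid, 2 panels, h=1.3500): 7.93602
R_{2,0} (trapezoid, 4 panels, h=0.6750): 6.84842
R_{1,1} = 7.93602 + (7.93602 − 11.69019)/3 = 6.68463
R_{2,1} = 6.84842 + (6.84842 − 7.93602)/3 = 6.48589
R_{2,2} = 6.48589 + (6.48589 − 6.68463)/15 = 6.47264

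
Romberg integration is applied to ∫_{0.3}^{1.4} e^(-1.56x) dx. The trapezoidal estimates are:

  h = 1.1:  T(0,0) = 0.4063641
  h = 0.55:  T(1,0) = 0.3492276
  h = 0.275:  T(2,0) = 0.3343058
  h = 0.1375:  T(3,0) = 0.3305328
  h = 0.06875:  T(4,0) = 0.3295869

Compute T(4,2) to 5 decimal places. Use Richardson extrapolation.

T(3,1) = 0.3305328 + (0.3305328 − 0.3343058)/3 = 0.3292751
T(4,1) = 0.3295869 + (0.3295869 − 0.3305328)/3 = 0.3292716
T(4,2) = (16·0.3292716 − 0.3292751) / 15 = 0.3292714

0.32927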